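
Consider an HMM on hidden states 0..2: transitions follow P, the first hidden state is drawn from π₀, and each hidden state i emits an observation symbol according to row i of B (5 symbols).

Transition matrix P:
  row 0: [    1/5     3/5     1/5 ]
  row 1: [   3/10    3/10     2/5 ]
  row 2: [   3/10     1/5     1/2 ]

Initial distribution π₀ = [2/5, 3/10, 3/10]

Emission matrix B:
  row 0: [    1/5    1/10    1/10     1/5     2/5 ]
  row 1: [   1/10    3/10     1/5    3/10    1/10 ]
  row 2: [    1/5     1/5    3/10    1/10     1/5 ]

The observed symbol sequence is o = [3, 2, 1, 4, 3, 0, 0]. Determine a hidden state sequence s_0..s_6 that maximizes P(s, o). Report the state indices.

path = [1, 2, 2, 0, 1, 2, 2]

t=0: δ = [8.000e-02, 9.000e-02, 3.000e-02]  (obs o_0=3)
t=1: δ = [2.700e-03, 9.600e-03, 1.080e-02]  ψ = [1, 0, 1]  (obs o_1=2)
t=2: δ = [3.240e-04, 8.640e-04, 1.080e-03]  ψ = [2, 1, 2]  (obs o_2=1)
t=3: δ = [1.296e-04, 2.592e-05, 1.080e-04]  ψ = [2, 1, 2]  (obs o_3=4)
t=4: δ = [6.480e-06, 2.333e-05, 5.400e-06]  ψ = [2, 0, 2]  (obs o_4=3)
t=5: δ = [1.400e-06, 6.998e-07, 1.866e-06]  ψ = [1, 1, 1]  (obs o_5=0)
t=6: δ = [1.120e-07, 8.398e-08, 1.866e-07]  ψ = [2, 0, 2]  (obs o_6=0)
backtrack: best end state = 2; path = [1, 2, 2, 0, 1, 2, 2]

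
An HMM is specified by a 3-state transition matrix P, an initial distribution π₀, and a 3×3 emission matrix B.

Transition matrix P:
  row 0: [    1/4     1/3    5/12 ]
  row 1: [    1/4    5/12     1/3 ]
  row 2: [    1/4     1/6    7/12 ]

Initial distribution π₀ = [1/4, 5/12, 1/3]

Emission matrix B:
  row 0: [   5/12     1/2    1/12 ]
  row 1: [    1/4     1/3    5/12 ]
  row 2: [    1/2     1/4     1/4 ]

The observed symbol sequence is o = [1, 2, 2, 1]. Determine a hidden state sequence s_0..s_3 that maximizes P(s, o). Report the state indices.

t=0: δ = [1.250e-01, 1.389e-01, 8.333e-02]  (obs o_0=1)
t=1: δ = [2.894e-03, 2.411e-02, 1.302e-02]  ψ = [1, 1, 0]  (obs o_1=2)
t=2: δ = [5.023e-04, 4.186e-03, 2.009e-03]  ψ = [1, 1, 1]  (obs o_2=2)
t=3: δ = [5.233e-04, 5.814e-04, 3.489e-04]  ψ = [1, 1, 1]  (obs o_3=1)
backtrack: best end state = 1; path = [1, 1, 1, 1]

path = [1, 1, 1, 1]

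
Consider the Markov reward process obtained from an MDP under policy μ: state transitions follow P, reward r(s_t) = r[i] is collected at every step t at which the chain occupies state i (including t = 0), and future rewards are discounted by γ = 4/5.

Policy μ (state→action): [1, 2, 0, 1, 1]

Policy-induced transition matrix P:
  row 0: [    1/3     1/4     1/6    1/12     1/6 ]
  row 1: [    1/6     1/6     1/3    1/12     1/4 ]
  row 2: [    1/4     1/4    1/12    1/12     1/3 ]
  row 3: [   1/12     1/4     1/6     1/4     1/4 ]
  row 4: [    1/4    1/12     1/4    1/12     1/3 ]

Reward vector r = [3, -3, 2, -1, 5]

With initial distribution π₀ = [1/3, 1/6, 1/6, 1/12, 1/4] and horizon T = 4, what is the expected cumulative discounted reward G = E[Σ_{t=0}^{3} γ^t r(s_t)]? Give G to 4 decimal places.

G = 5.4699

t=0: π = [0.3333, 0.1667, 0.1667, 0.0833, 0.2500], E[r] = 2.0000, γ^t·E[r] = 2.000000, running G = 2.000000
t=1: π = [0.2500, 0.1944, 0.2014, 0.0972, 0.2569], E[r] = 1.7569, γ^t·E[r] = 1.405556, running G = 3.405556
t=2: π = [0.2384, 0.1910, 0.2037, 0.0995, 0.2674], E[r] = 1.7870, γ^t·E[r] = 1.143704, running G = 4.549259
t=3: π = [0.2374, 0.1895, 0.2038, 0.0999, 0.2694], E[r] = 1.7981, γ^t·E[r] = 0.920642, running G = 5.469901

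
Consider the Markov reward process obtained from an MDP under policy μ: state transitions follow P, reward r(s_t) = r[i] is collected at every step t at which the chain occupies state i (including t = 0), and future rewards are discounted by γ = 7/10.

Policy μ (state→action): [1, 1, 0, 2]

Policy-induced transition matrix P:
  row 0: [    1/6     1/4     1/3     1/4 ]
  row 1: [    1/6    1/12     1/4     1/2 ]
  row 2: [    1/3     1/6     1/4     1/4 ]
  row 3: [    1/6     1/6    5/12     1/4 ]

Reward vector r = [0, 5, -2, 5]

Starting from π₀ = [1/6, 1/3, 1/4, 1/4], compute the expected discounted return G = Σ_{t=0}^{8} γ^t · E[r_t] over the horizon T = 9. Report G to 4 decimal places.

G = 6.1979

t=0: π = [0.1667, 0.3333, 0.2500, 0.2500], E[r] = 2.4167, γ^t·E[r] = 2.416667, running G = 2.416667
t=1: π = [0.2083, 0.1528, 0.3056, 0.3333], E[r] = 1.8194, γ^t·E[r] = 1.273611, running G = 3.690278
t=2: π = [0.2176, 0.1713, 0.3229, 0.2882], E[r] = 1.6516, γ^t·E[r] = 0.809294, running G = 4.499572
t=3: π = [0.2205, 0.1705, 0.3162, 0.2928], E[r] = 1.6844, γ^t·E[r] = 0.577754, running G = 5.077326
t=4: π = [0.2194, 0.1708, 0.3172, 0.2926], E[r] = 1.6830, γ^t·E[r] = 0.404076, running G = 5.481402
t=5: π = [0.2195, 0.1707, 0.3171, 0.2927], E[r] = 1.6830, γ^t·E[r] = 0.282860, running G = 5.764262
t=6: π = [0.2195, 0.1707, 0.3171, 0.2927], E[r] = 1.6829, γ^t·E[r] = 0.197992, running G = 5.962254
t=7: π = [0.2195, 0.1707, 0.3171, 0.2927], E[r] = 1.6829, γ^t·E[r] = 0.138597, running G = 6.100851
t=8: π = [0.2195, 0.1707, 0.3171, 0.2927], E[r] = 1.6829, γ^t·E[r] = 0.097017, running G = 6.197868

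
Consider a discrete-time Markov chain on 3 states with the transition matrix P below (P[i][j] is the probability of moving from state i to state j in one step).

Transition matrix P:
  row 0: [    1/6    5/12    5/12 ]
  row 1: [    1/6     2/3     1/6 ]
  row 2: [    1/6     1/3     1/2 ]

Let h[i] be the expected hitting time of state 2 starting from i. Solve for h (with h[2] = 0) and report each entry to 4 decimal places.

h = [3.6000, 4.8000, 0.0000]

First-step conditioning: h[2] = 0; for i ≠ 2, h[i] = 1 + Σ_k P[i][k]·h[k].
  h[0] = 1 + 1/6·h[0] + 5/12·h[1]
  h[1] = 1 + 1/6·h[0] + 2/3·h[1]
Solving the 2×2 linear system over states ≠ 2 gives exactly h = [18/5, 24/5, 0] (h[2] = 0 is the target).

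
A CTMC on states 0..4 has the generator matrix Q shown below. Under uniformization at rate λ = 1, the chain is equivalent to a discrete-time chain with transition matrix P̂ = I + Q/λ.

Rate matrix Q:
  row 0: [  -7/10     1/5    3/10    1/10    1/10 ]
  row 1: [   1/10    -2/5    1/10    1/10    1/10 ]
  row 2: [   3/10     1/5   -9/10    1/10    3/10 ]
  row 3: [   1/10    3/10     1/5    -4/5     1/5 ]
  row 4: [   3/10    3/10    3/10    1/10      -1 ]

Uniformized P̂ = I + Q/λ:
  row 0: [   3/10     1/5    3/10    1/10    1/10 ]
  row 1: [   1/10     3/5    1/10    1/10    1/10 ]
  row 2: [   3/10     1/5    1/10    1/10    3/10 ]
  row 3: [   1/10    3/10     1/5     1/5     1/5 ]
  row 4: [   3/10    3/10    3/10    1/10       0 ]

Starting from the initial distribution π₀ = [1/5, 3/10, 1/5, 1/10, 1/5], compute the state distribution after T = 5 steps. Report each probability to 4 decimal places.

π = [0.2033, 0.3735, 0.1786, 0.1111, 0.1335]

t=0: π = [0.2000, 0.3000, 0.2000, 0.1000, 0.2000]
t=1: π = [0.2200, 0.3500, 0.1900, 0.1100, 0.1300]
t=2: π = [0.2080, 0.3640, 0.1810, 0.1110, 0.1360]
t=3: π = [0.2050, 0.3703, 0.1799, 0.1111, 0.1337]
t=4: π = [0.2037, 0.3726, 0.1789, 0.1111, 0.1337]
t=5: π = [0.2033, 0.3735, 0.1786, 0.1111, 0.1335]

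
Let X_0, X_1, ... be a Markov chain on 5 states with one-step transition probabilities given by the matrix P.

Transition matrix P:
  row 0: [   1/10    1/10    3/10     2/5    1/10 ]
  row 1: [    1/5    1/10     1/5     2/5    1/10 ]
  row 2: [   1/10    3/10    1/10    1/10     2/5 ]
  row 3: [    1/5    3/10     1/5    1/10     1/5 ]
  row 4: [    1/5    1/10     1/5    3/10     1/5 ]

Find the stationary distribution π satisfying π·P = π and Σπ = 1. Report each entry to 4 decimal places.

π = [0.1639, 0.1887, 0.1967, 0.2466, 0.2041]

Balance equations π_j = Σ_i π_i·P[i][j]:
  π_0 = 1/10·π_0 + 1/5·π_1 + 1/10·π_2 + 1/5·π_3 + 1/5·π_4
  π_1 = 1/10·π_0 + 1/10·π_1 + 3/10·π_2 + 3/10·π_3 + 1/10·π_4
  π_2 = 3/10·π_0 + 1/5·π_1 + 1/10·π_2 + 1/5·π_3 + 1/5·π_4
  π_3 = 2/5·π_0 + 2/5·π_1 + 1/10·π_2 + 1/10·π_3 + 3/10·π_4
  normalize: π_0 + π_1 + π_2 + π_3 + π_4 = 1
Solving the linear system gives exactly π = [10/61, 679/3599, 12/61, 1775/7198, 1469/7198].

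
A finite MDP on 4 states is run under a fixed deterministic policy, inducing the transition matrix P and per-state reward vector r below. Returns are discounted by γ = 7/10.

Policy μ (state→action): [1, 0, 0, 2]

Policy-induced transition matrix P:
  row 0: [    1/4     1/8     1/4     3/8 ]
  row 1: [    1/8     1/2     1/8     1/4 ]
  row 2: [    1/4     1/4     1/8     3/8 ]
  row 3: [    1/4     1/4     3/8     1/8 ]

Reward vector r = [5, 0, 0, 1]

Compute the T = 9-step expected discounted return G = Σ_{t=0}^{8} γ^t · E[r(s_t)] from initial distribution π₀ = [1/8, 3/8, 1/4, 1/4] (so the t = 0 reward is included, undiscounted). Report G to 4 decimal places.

G = 3.7582

t=0: π = [0.1250, 0.3750, 0.2500, 0.2500], E[r] = 0.8750, γ^t·E[r] = 0.875000, running G = 0.875000
t=1: π = [0.2031, 0.3281, 0.2031, 0.2656], E[r] = 1.2813, γ^t·E[r] = 0.896875, running G = 1.771875
t=2: π = [0.2090, 0.3066, 0.2168, 0.2676], E[r] = 1.3125, γ^t·E[r] = 0.643125, running G = 2.415000
t=3: π = [0.2117, 0.3005, 0.2180, 0.2698], E[r] = 1.3281, γ^t·E[r] = 0.455547, running G = 2.870547
t=4: π = [0.2124, 0.2987, 0.2189, 0.2700], E[r] = 1.3322, γ^t·E[r] = 0.319850, running G = 3.190397
t=5: π = [0.2127, 0.2981, 0.2191, 0.2702], E[r] = 1.3335, γ^t·E[r] = 0.224121, running G = 3.414518
t=6: π = [0.2127, 0.2979, 0.2191, 0.2702], E[r] = 1.3339, γ^t·E[r] = 0.156929, running G = 3.571446
t=7: π = [0.2128, 0.2979, 0.2191, 0.2702], E[r] = 1.3340, γ^t·E[r] = 0.109860, running G = 3.681306
t=8: π = [0.2128, 0.2979, 0.2191, 0.2702], E[r] = 1.3340, γ^t·E[r] = 0.076904, running G = 3.758210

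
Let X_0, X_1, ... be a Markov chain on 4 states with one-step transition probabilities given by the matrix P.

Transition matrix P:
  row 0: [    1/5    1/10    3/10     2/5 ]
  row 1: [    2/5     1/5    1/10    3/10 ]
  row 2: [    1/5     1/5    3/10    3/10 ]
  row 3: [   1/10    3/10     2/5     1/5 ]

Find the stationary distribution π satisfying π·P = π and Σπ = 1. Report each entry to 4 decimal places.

π = [0.2124, 0.2080, 0.2876, 0.2920]

Balance equations π_j = Σ_i π_i·P[i][j]:
  π_0 = 1/5·π_0 + 2/5·π_1 + 1/5·π_2 + 1/10·π_3
  π_1 = 1/10·π_0 + 1/5·π_1 + 1/5·π_2 + 3/10·π_3
  π_2 = 3/10·π_0 + 1/10·π_1 + 3/10·π_2 + 2/5·π_3
  normalize: π_0 + π_1 + π_2 + π_3 = 1
Solving the linear system gives exactly π = [24/113, 47/226, 65/226, 33/113].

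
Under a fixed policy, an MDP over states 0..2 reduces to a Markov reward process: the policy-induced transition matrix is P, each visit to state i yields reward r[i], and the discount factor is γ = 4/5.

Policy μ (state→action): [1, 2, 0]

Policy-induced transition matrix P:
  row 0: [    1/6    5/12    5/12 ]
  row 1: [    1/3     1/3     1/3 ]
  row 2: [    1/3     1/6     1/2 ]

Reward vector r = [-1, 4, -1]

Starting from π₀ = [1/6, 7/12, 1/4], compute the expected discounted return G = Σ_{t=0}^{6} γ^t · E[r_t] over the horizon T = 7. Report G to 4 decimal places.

t=0: π = [0.1667, 0.5833, 0.2500], E[r] = 1.9167, γ^t·E[r] = 1.916667, running G = 1.916667
t=1: π = [0.3056, 0.3056, 0.3889], E[r] = 0.5278, γ^t·E[r] = 0.422222, running G = 2.338889
t=2: π = [0.2824, 0.2940, 0.4236], E[r] = 0.4699, γ^t·E[r] = 0.300741, running G = 2.639630
t=3: π = [0.2863, 0.2863, 0.4275], E[r] = 0.4313, γ^t·E[r] = 0.220840, running G = 2.860469
t=4: π = [0.2856, 0.2859, 0.4284], E[r] = 0.4297, γ^t·E[r] = 0.176013, running G = 3.036482
t=5: π = [0.2857, 0.2857, 0.4285], E[r] = 0.4286, γ^t·E[r] = 0.140459, running G = 3.176942
t=6: π = [0.2857, 0.2857, 0.4286], E[r] = 0.4286, γ^t·E[r] = 0.112356, running G = 3.289297

G = 3.2893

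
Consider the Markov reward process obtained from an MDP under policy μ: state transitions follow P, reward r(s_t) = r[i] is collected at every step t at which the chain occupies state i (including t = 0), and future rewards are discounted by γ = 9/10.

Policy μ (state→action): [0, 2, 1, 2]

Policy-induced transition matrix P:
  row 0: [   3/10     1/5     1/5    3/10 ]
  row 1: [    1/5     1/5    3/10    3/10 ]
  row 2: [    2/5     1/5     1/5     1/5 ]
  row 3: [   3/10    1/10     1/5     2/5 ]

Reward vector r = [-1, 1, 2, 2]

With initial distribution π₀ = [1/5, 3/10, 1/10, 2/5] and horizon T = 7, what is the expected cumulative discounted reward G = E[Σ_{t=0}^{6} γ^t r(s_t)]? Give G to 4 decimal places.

G = 5.0364

t=0: π = [0.2000, 0.3000, 0.1000, 0.4000], E[r] = 1.1000, γ^t·E[r] = 1.100000, running G = 1.100000
t=1: π = [0.2800, 0.1600, 0.2300, 0.3300], E[r] = 1.0000, γ^t·E[r] = 0.900000, running G = 2.000000
t=2: π = [0.3070, 0.1670, 0.2160, 0.3100], E[r] = 0.9120, γ^t·E[r] = 0.738720, running G = 2.738720
t=3: π = [0.3049, 0.1690, 0.2167, 0.3094], E[r] = 0.9163, γ^t·E[r] = 0.667983, running G = 3.406703
t=4: π = [0.3048, 0.1691, 0.2169, 0.3093], E[r] = 0.9166, γ^t·E[r] = 0.601401, running G = 4.008104
t=5: π = [0.3048, 0.1691, 0.2169, 0.3092], E[r] = 0.9166, γ^t·E[r] = 0.541228, running G = 4.549332
t=6: π = [0.3048, 0.1691, 0.2169, 0.3092], E[r] = 0.9166, γ^t·E[r] = 0.487105, running G = 5.036437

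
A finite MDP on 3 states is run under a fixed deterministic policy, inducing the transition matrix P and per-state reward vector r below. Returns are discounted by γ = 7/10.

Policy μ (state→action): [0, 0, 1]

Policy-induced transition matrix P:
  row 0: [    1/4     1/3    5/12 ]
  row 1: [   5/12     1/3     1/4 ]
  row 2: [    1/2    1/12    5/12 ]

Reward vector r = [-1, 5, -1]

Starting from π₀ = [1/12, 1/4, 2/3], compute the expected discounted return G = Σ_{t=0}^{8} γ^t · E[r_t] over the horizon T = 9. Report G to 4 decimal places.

t=0: π = [0.0833, 0.2500, 0.6667], E[r] = 0.5000, γ^t·E[r] = 0.500000, running G = 0.500000
t=1: π = [0.4583, 0.1667, 0.3750], E[r] = 0.0000, γ^t·E[r] = 0.000000, running G = 0.500000
t=2: π = [0.3715, 0.2396, 0.3889], E[r] = 0.4375, γ^t·E[r] = 0.214375, running G = 0.714375
t=3: π = [0.3872, 0.2361, 0.3767], E[r] = 0.4167, γ^t·E[r] = 0.142917, running G = 0.857292
t=4: π = [0.3835, 0.2391, 0.3773], E[r] = 0.4349, γ^t·E[r] = 0.104418, running G = 0.961710
t=5: π = [0.3842, 0.2390, 0.3768], E[r] = 0.4340, γ^t·E[r] = 0.072947, running G = 1.034657
t=6: π = [0.3840, 0.2391, 0.3768], E[r] = 0.4348, γ^t·E[r] = 0.051152, running G = 1.085809
t=7: π = [0.3841, 0.2391, 0.3768], E[r] = 0.4348, γ^t·E[r] = 0.035804, running G = 1.121613
t=8: π = [0.3841, 0.2391, 0.3768], E[r] = 0.4348, γ^t·E[r] = 0.025064, running G = 1.146677

G = 1.1467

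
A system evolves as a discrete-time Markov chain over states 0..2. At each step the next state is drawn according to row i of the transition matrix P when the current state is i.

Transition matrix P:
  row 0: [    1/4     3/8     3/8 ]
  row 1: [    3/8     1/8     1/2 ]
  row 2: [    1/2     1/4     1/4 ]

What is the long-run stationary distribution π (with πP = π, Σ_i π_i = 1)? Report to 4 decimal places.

π = [0.3736, 0.2637, 0.3626]

Balance equations π_j = Σ_i π_i·P[i][j]:
  π_0 = 1/4·π_0 + 3/8·π_1 + 1/2·π_2
  π_1 = 3/8·π_0 + 1/8·π_1 + 1/4·π_2
  normalize: π_0 + π_1 + π_2 = 1
Solving the linear system gives exactly π = [34/91, 24/91, 33/91].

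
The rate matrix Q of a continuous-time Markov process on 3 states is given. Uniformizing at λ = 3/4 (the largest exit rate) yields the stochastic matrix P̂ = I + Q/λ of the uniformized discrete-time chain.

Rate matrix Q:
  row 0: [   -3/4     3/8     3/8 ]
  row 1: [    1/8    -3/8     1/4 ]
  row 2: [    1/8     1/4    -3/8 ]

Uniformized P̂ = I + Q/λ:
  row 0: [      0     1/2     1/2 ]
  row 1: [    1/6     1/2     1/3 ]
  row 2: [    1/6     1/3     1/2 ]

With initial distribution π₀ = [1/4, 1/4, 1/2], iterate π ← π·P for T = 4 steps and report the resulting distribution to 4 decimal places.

t=0: π = [0.2500, 0.2500, 0.5000]
t=1: π = [0.1250, 0.4167, 0.4583]
t=2: π = [0.1458, 0.4236, 0.4306]
t=3: π = [0.1424, 0.4282, 0.4294]
t=4: π = [0.1429, 0.4284, 0.4286]

π = [0.1429, 0.4284, 0.4286]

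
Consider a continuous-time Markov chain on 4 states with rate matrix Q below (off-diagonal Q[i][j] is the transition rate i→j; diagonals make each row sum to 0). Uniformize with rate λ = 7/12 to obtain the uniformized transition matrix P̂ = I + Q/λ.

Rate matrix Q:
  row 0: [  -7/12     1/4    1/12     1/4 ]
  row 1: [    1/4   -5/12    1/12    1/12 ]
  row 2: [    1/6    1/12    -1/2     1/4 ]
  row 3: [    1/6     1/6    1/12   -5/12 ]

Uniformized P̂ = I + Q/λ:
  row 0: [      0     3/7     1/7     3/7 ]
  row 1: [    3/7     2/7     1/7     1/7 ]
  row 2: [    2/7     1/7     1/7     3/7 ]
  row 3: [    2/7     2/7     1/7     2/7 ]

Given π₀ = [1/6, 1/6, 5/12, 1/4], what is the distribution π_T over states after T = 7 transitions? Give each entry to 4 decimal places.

t=0: π = [0.1667, 0.1667, 0.4167, 0.2500]
t=1: π = [0.2619, 0.2500, 0.1429, 0.3452]
t=2: π = [0.2466, 0.3027, 0.1429, 0.3078]
t=3: π = [0.2585, 0.3005, 0.1429, 0.2981]
t=4: π = [0.2548, 0.3022, 0.1429, 0.3001]
t=5: π = [0.2561, 0.3017, 0.1429, 0.2993]
t=6: π = [0.2556, 0.3019, 0.1429, 0.2996]
t=7: π = [0.2558, 0.3018, 0.1429, 0.2995]

π = [0.2558, 0.3018, 0.1429, 0.2995]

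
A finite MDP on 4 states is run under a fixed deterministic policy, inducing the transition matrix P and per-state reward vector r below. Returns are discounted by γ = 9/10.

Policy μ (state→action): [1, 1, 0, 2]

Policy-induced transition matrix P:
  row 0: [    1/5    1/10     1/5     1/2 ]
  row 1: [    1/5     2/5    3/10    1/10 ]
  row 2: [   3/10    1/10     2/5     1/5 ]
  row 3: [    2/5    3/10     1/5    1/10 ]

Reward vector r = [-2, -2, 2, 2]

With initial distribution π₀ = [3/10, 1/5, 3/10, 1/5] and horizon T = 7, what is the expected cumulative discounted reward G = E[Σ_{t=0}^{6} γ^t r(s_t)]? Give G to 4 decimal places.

t=0: π = [0.3000, 0.2000, 0.3000, 0.2000], E[r] = 0.0000, γ^t·E[r] = 0.000000, running G = 0.000000
t=1: π = [0.2700, 0.2000, 0.2800, 0.2500], E[r] = 0.1200, γ^t·E[r] = 0.108000, running G = 0.108000
t=2: π = [0.2780, 0.2100, 0.2760, 0.2360], E[r] = 0.0480, γ^t·E[r] = 0.038880, running G = 0.146880
t=3: π = [0.2748, 0.2102, 0.2762, 0.2388], E[r] = 0.0600, γ^t·E[r] = 0.043740, running G = 0.190620
t=4: π = [0.2754, 0.2108, 0.2763, 0.2375], E[r] = 0.0552, γ^t·E[r] = 0.036217, running G = 0.226837
t=5: π = [0.2751, 0.2108, 0.2763, 0.2378], E[r] = 0.0564, γ^t·E[r] = 0.033332, running G = 0.260169
t=6: π = [0.2752, 0.2108, 0.2763, 0.2377], E[r] = 0.0561, γ^t·E[r] = 0.029823, running G = 0.289991

G = 0.2900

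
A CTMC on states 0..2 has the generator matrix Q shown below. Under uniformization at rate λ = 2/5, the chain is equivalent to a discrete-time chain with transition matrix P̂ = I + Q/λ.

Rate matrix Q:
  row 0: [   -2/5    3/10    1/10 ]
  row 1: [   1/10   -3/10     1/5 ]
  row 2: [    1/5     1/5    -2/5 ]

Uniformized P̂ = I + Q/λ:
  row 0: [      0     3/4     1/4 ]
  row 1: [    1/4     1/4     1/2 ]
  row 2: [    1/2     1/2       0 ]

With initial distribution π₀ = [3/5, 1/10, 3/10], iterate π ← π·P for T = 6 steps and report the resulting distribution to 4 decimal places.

t=0: π = [0.6000, 0.1000, 0.3000]
t=1: π = [0.1750, 0.6250, 0.2000]
t=2: π = [0.2563, 0.3875, 0.3563]
t=3: π = [0.2750, 0.4672, 0.2578]
t=4: π = [0.2457, 0.4520, 0.3023]
t=5: π = [0.2642, 0.4484, 0.2874]
t=6: π = [0.2558, 0.4539, 0.2903]

π = [0.2558, 0.4539, 0.2903]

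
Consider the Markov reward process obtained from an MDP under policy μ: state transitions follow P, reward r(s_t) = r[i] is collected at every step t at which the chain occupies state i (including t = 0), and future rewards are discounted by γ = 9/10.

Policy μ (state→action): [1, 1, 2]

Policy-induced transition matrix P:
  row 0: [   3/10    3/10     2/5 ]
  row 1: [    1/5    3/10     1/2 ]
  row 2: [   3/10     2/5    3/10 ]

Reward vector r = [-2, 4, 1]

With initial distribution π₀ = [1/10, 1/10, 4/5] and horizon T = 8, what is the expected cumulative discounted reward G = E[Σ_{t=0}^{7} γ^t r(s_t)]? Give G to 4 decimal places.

t=0: π = [0.1000, 0.1000, 0.8000], E[r] = 1.0000, γ^t·E[r] = 1.000000, running G = 1.000000
t=1: π = [0.2900, 0.3800, 0.3300], E[r] = 1.2700, γ^t·E[r] = 1.143000, running G = 2.143000
t=2: π = [0.2620, 0.3330, 0.4050], E[r] = 1.2130, γ^t·E[r] = 0.982530, running G = 3.125530
t=3: π = [0.2667, 0.3405, 0.3928], E[r] = 1.2214, γ^t·E[r] = 0.890401, running G = 4.015931
t=4: π = [0.2660, 0.3393, 0.3948], E[r] = 1.2200, γ^t·E[r] = 0.800435, running G = 4.816366
t=5: π = [0.2661, 0.3395, 0.3945], E[r] = 1.2202, γ^t·E[r] = 0.720525, running G = 5.536891
t=6: π = [0.2661, 0.3394, 0.3945], E[r] = 1.2202, γ^t·E[r] = 0.648453, running G = 6.185344
t=7: π = [0.2661, 0.3395, 0.3945], E[r] = 1.2202, γ^t·E[r] = 0.583610, running G = 6.768954

G = 6.7690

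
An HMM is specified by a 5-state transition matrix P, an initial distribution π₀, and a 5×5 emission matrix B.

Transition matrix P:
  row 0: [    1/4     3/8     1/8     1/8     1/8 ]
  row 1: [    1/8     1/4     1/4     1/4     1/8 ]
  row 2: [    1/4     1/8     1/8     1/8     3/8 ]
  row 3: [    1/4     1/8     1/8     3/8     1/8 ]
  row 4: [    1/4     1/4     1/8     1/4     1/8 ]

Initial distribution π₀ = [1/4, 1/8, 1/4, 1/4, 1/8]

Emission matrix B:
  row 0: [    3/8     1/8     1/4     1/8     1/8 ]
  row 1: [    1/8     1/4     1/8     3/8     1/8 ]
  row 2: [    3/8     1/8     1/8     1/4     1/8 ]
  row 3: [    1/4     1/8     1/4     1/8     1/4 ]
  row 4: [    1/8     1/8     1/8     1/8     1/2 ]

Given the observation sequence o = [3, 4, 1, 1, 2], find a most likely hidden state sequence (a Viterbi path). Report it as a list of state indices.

path = [2, 4, 1, 1, 3]

t=0: δ = [3.125e-02, 4.688e-02, 6.250e-02, 3.125e-02, 1.562e-02]  (obs o_0=3)
t=1: δ = [1.953e-03, 1.465e-03, 1.465e-03, 2.930e-03, 1.172e-02]  ψ = [2, 0, 1, 1, 2]  (obs o_1=4)
t=2: δ = [3.662e-04, 7.324e-04, 1.831e-04, 3.662e-04, 1.831e-04]  ψ = [4, 4, 4, 4, 4]  (obs o_2=1)
t=3: δ = [1.144e-05, 4.578e-05, 2.289e-05, 2.289e-05, 1.144e-05]  ψ = [0, 1, 1, 1, 1]  (obs o_3=1)
t=4: δ = [1.431e-06, 1.431e-06, 1.431e-06, 2.861e-06, 1.073e-06]  ψ = [1, 1, 1, 1, 2]  (obs o_4=2)
backtrack: best end state = 3; path = [2, 4, 1, 1, 3]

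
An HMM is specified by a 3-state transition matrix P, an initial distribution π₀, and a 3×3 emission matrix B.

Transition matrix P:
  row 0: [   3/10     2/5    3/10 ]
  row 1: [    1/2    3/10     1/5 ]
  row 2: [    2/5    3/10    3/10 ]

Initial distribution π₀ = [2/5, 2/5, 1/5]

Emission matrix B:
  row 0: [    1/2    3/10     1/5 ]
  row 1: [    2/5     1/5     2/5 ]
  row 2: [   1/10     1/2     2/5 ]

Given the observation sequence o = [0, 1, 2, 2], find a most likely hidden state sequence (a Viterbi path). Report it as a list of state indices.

path = [1, 0, 1, 1]

t=0: δ = [2.000e-01, 1.600e-01, 2.000e-02]  (obs o_0=0)
t=1: δ = [2.400e-02, 1.600e-02, 3.000e-02]  ψ = [1, 0, 0]  (obs o_1=1)
t=2: δ = [2.400e-03, 3.840e-03, 3.600e-03]  ψ = [2, 0, 2]  (obs o_2=2)
t=3: δ = [3.840e-04, 4.608e-04, 4.320e-04]  ψ = [1, 1, 2]  (obs o_3=2)
backtrack: best end state = 1; path = [1, 0, 1, 1]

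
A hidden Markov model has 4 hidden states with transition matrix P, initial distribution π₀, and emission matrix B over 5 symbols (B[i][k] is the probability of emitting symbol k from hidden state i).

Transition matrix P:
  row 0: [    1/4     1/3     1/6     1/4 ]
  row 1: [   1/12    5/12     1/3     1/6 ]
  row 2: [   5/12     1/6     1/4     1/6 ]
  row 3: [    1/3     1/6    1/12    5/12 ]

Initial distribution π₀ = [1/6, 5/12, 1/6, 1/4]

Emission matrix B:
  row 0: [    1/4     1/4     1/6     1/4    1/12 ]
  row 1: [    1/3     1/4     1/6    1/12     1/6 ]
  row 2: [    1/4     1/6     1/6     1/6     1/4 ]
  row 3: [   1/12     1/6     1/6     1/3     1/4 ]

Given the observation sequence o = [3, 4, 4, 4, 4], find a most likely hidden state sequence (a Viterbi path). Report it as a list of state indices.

path = [3, 3, 3, 3, 3]

t=0: δ = [4.167e-02, 3.472e-02, 2.778e-02, 8.333e-02]  (obs o_0=3)
t=1: δ = [2.315e-03, 2.411e-03, 2.894e-03, 8.681e-03]  ψ = [3, 1, 1, 3]  (obs o_1=4)
t=2: δ = [2.411e-04, 2.411e-04, 2.009e-04, 9.042e-04]  ψ = [3, 3, 1, 3]  (obs o_2=4)
t=3: δ = [2.512e-05, 2.512e-05, 2.009e-05, 9.419e-05]  ψ = [3, 3, 1, 3]  (obs o_3=4)
t=4: δ = [2.616e-06, 2.616e-06, 2.093e-06, 9.811e-06]  ψ = [3, 3, 1, 3]  (obs o_4=4)
backtrack: best end state = 3; path = [3, 3, 3, 3, 3]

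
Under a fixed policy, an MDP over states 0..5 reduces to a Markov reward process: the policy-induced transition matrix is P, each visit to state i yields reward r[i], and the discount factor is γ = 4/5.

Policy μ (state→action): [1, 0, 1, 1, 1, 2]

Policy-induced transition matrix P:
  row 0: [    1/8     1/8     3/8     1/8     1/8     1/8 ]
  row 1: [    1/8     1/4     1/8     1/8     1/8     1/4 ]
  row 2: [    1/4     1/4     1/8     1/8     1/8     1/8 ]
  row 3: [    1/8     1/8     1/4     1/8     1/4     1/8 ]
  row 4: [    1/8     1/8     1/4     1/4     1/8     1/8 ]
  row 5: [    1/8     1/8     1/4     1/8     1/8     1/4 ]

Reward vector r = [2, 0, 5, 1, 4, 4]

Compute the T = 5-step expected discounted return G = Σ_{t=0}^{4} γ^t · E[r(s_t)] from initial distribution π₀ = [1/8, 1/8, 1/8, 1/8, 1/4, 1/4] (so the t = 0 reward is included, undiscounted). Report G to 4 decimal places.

G = 9.6421

t=0: π = [0.1250, 0.1250, 0.1250, 0.1250, 0.2500, 0.2500], E[r] = 3.0000, γ^t·E[r] = 3.000000, running G = 3.000000
t=1: π = [0.1406, 0.1563, 0.2344, 0.1563, 0.1406, 0.1719], E[r] = 2.8594, γ^t·E[r] = 2.287500, running G = 5.287500
t=2: π = [0.1543, 0.1738, 0.2188, 0.1426, 0.1445, 0.1660], E[r] = 2.7871, γ^t·E[r] = 1.783750, running G = 7.071250
t=3: π = [0.1523, 0.1741, 0.2202, 0.1431, 0.1428, 0.1675], E[r] = 2.7900, γ^t·E[r] = 1.428500, running G = 8.499750
t=4: π = [0.1525, 0.1743, 0.2198, 0.1429, 0.1429, 0.1677], E[r] = 2.7890, γ^t·E[r] = 1.142375, running G = 9.642125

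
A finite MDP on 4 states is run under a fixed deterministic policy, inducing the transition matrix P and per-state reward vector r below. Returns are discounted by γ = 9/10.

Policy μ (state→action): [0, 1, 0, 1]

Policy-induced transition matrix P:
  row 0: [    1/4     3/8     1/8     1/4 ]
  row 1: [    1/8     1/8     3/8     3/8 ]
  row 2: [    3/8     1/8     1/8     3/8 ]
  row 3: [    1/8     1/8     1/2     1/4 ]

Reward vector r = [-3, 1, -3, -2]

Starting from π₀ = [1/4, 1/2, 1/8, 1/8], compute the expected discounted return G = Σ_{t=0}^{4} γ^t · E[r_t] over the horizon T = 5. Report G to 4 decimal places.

G = -6.9511

t=0: π = [0.2500, 0.5000, 0.1250, 0.1250], E[r] = -0.8750, γ^t·E[r] = -0.875000, running G = -0.875000
t=1: π = [0.1875, 0.1875, 0.2969, 0.3281], E[r] = -1.9219, γ^t·E[r] = -1.729688, running G = -2.604688
t=2: π = [0.2227, 0.1719, 0.2949, 0.3105], E[r] = -2.0020, γ^t·E[r] = -1.621582, running G = -4.226270
t=3: π = [0.2266, 0.1807, 0.2844, 0.3083], E[r] = -1.9690, γ^t·E[r] = -1.435397, running G = -5.661666
t=4: π = [0.2244, 0.1816, 0.2858, 0.3081], E[r] = -1.9653, γ^t·E[r] = -1.289434, running G = -6.951101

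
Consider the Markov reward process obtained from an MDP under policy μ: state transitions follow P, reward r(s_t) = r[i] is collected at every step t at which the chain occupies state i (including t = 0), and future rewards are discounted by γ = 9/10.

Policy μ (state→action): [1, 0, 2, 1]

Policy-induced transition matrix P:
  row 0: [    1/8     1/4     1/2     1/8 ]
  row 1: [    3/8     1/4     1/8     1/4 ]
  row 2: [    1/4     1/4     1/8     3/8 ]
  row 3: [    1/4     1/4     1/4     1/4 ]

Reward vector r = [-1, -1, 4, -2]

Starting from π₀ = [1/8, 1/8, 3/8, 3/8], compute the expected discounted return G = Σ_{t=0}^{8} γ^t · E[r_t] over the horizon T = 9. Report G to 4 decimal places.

t=0: π = [0.1250, 0.1250, 0.3750, 0.3750], E[r] = 0.5000, γ^t·E[r] = 0.500000, running G = 0.500000
t=1: π = [0.2500, 0.2500, 0.2188, 0.2813], E[r] = -0.1875, γ^t·E[r] = -0.168750, running G = 0.331250
t=2: π = [0.2500, 0.2500, 0.2539, 0.2461], E[r] = 0.0234, γ^t·E[r] = 0.018984, running G = 0.350234
t=3: π = [0.2500, 0.2500, 0.2495, 0.2505], E[r] = -0.0029, γ^t·E[r] = -0.002136, running G = 0.348099
t=4: π = [0.2500, 0.2500, 0.2501, 0.2499], E[r] = 0.0004, γ^t·E[r] = 0.000240, running G = 0.348339
t=5: π = [0.2500, 0.2500, 0.2500, 0.2500], E[r] = 0.0000, γ^t·E[r] = -0.000027, running G = 0.348312
t=6: π = [0.2500, 0.2500, 0.2500, 0.2500], E[r] = 0.0000, γ^t·E[r] = 0.000003, running G = 0.348315
t=7: π = [0.2500, 0.2500, 0.2500, 0.2500], E[r] = 0.0000, γ^t·E[r] = 0.000000, running G = 0.348315
t=8: π = [0.2500, 0.2500, 0.2500, 0.2500], E[r] = 0.0000, γ^t·E[r] = 0.000000, running G = 0.348315

G = 0.3483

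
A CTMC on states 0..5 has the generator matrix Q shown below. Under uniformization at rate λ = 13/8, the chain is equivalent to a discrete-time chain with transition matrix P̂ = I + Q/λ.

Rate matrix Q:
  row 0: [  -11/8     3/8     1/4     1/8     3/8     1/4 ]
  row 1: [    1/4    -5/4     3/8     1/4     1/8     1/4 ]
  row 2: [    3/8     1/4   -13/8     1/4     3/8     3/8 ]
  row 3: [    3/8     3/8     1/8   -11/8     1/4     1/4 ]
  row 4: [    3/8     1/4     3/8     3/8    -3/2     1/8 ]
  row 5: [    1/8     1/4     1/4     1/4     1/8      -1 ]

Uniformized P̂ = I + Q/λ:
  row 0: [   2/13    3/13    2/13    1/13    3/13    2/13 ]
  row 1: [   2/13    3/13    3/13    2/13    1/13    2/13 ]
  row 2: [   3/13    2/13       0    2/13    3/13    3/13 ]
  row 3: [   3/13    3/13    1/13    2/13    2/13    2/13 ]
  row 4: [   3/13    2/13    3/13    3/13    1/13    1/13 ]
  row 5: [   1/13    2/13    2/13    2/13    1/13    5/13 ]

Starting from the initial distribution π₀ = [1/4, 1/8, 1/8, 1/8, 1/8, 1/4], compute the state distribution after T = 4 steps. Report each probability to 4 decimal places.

t=0: π = [0.2500, 0.1250, 0.1250, 0.1250, 0.1250, 0.2500]
t=1: π = [0.1635, 0.1923, 0.1442, 0.1442, 0.1442, 0.2115]
t=2: π = [0.1709, 0.1923, 0.1464, 0.1524, 0.1354, 0.2027]
t=3: π = [0.1717, 0.1935, 0.1448, 0.1511, 0.1375, 0.2015]
t=4: π = [0.1717, 0.1936, 0.1454, 0.1512, 0.1372, 0.2009]

π = [0.1717, 0.1936, 0.1454, 0.1512, 0.1372, 0.2009]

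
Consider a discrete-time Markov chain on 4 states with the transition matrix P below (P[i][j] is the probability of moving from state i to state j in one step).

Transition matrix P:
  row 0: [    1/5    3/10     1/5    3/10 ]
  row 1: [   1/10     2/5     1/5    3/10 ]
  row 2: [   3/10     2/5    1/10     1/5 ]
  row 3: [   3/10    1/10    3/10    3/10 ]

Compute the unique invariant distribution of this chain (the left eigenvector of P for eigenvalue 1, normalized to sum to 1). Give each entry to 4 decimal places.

π = [0.2192, 0.2943, 0.2072, 0.2793]

Balance equations π_j = Σ_i π_i·P[i][j]:
  π_0 = 1/5·π_0 + 1/10·π_1 + 3/10·π_2 + 3/10·π_3
  π_1 = 3/10·π_0 + 2/5·π_1 + 2/5·π_2 + 1/10·π_3
  π_2 = 1/5·π_0 + 1/5·π_1 + 1/10·π_2 + 3/10·π_3
  normalize: π_0 + π_1 + π_2 + π_3 = 1
Solving the linear system gives exactly π = [73/333, 98/333, 23/111, 31/111].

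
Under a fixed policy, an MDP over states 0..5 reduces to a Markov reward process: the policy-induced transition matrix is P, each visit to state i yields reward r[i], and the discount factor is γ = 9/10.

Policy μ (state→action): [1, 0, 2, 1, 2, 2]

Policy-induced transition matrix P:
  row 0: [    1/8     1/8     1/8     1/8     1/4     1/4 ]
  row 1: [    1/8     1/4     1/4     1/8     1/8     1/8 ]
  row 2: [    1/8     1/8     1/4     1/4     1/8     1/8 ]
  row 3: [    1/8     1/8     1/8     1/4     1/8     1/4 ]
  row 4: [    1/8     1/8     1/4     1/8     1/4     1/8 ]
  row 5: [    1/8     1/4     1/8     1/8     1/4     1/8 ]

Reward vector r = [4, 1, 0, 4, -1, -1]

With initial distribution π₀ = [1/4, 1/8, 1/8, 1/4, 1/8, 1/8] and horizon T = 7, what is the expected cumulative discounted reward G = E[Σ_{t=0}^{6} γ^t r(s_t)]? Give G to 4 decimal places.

G = 6.0585

t=0: π = [0.2500, 0.1250, 0.1250, 0.2500, 0.1250, 0.1250], E[r] = 1.8750, γ^t·E[r] = 1.875000, running G = 1.875000
t=1: π = [0.1250, 0.1563, 0.1719, 0.1719, 0.1875, 0.1875], E[r] = 0.9688, γ^t·E[r] = 0.871875, running G = 2.746875
t=2: π = [0.1250, 0.1680, 0.1895, 0.1680, 0.1875, 0.1621], E[r] = 0.9902, γ^t·E[r] = 0.802090, running G = 3.548965
t=3: π = [0.1250, 0.1663, 0.1931, 0.1697, 0.1843, 0.1616], E[r] = 0.9990, γ^t·E[r] = 0.728288, running G = 4.277253
t=4: π = [0.1250, 0.1660, 0.1930, 0.1703, 0.1839, 0.1618], E[r] = 1.0017, γ^t·E[r] = 0.657201, running G = 4.934454
t=5: π = [0.1250, 0.1660, 0.1929, 0.1704, 0.1838, 0.1619], E[r] = 1.0019, γ^t·E[r] = 0.591598, running G = 5.526052
t=6: π = [0.1250, 0.1660, 0.1928, 0.1704, 0.1838, 0.1619], E[r] = 1.0018, γ^t·E[r] = 0.532423, running G = 6.058476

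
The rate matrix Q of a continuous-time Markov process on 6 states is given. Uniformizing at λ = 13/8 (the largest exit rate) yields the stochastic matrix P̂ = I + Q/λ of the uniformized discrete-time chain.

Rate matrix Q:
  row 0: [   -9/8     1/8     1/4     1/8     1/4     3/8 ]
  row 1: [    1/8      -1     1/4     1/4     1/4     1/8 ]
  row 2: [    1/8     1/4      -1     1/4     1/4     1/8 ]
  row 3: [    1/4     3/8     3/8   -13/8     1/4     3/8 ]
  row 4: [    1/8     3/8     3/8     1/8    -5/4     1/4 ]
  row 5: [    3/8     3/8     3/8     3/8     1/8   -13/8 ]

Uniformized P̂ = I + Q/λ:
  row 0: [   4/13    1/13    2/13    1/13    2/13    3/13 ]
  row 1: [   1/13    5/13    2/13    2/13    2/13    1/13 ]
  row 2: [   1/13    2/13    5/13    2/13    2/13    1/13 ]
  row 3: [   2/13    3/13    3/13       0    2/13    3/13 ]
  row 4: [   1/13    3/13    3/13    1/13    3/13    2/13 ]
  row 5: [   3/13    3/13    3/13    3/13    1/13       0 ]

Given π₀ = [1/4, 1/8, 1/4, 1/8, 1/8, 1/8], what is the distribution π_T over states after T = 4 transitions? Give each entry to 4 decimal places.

π = [0.1367, 0.2254, 0.2399, 0.1218, 0.1566, 0.1196]

t=0: π = [0.2500, 0.1250, 0.2500, 0.1250, 0.1250, 0.1250]
t=1: π = [0.1635, 0.1923, 0.2404, 0.1154, 0.1538, 0.1346]
t=2: π = [0.1442, 0.2167, 0.2404, 0.1220, 0.1553, 0.1213]
t=3: π = [0.1383, 0.2234, 0.2400, 0.1214, 0.1565, 0.1205]
t=4: π = [0.1367, 0.2254, 0.2399, 0.1218, 0.1566, 0.1196]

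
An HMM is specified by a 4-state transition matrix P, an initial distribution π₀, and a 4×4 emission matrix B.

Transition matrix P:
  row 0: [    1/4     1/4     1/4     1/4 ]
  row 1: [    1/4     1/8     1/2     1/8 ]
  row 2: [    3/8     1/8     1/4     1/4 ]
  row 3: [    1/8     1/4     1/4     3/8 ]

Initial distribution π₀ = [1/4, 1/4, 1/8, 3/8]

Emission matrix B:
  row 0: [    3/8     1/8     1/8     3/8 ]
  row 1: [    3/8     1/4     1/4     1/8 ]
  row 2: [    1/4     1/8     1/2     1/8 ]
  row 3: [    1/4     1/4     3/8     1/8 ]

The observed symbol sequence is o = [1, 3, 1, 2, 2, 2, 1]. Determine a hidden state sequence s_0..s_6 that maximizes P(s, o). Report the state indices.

t=0: δ = [3.125e-02, 6.250e-02, 1.562e-02, 9.375e-02]  (obs o_0=1)
t=1: δ = [5.859e-03, 2.930e-03, 3.906e-03, 4.395e-03]  ψ = [1, 3, 1, 3]  (obs o_1=3)
t=2: δ = [1.831e-04, 3.662e-04, 1.831e-04, 4.120e-04]  ψ = [0, 0, 0, 3]  (obs o_2=1)
t=3: δ = [1.144e-05, 2.575e-05, 9.155e-05, 5.794e-05]  ψ = [1, 3, 1, 3]  (obs o_3=2)
t=4: δ = [4.292e-06, 3.621e-06, 1.144e-05, 8.583e-06]  ψ = [2, 3, 2, 2]  (obs o_4=2)
t=5: δ = [5.364e-07, 5.364e-07, 1.431e-06, 1.207e-06]  ψ = [2, 3, 2, 3]  (obs o_5=2)
t=6: δ = [6.706e-08, 7.544e-08, 4.470e-08, 1.132e-07]  ψ = [2, 3, 2, 3]  (obs o_6=1)
backtrack: best end state = 3; path = [1, 0, 1, 2, 3, 3, 3]

path = [1, 0, 1, 2, 3, 3, 3]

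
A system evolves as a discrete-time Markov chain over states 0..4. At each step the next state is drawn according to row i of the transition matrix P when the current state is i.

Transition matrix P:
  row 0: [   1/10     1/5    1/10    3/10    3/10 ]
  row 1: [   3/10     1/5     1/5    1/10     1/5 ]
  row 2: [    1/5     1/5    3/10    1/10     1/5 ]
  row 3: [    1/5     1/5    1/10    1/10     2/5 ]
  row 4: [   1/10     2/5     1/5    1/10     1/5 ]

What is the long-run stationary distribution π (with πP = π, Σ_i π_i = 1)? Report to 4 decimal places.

Balance equations π_j = Σ_i π_i·P[i][j]:
  π_0 = 1/10·π_0 + 3/10·π_1 + 1/5·π_2 + 1/5·π_3 + 1/10·π_4
  π_1 = 1/5·π_0 + 1/5·π_1 + 1/5·π_2 + 1/5·π_3 + 2/5·π_4
  π_2 = 1/10·π_0 + 1/5·π_1 + 3/10·π_2 + 1/10·π_3 + 1/5·π_4
  π_3 = 3/10·π_0 + 1/10·π_1 + 1/10·π_2 + 1/10·π_3 + 1/10·π_4
  normalize: π_0 + π_1 + π_2 + π_3 + π_4 = 1
Solving the linear system gives exactly π = [253/1389, 346/1389, 173/926, 379/2778, 341/1389].

π = [0.1821, 0.2491, 0.1868, 0.1364, 0.2455]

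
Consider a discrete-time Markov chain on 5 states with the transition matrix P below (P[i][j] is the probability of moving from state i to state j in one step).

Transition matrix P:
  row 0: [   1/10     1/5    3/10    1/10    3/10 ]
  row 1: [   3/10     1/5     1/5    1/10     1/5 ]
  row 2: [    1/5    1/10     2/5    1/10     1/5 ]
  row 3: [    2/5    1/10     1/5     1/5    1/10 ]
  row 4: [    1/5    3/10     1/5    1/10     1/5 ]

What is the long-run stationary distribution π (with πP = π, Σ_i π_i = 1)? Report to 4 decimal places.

π = [0.2186, 0.1822, 0.2773, 0.1111, 0.2107]

Balance equations π_j = Σ_i π_i·P[i][j]:
  π_0 = 1/10·π_0 + 3/10·π_1 + 1/5·π_2 + 2/5·π_3 + 1/5·π_4
  π_1 = 1/5·π_0 + 1/5·π_1 + 1/10·π_2 + 1/10·π_3 + 3/10·π_4
  π_2 = 3/10·π_0 + 1/5·π_1 + 2/5·π_2 + 1/5·π_3 + 1/5·π_4
  π_3 = 1/10·π_0 + 1/10·π_1 + 1/10·π_2 + 1/5·π_3 + 1/10·π_4
  normalize: π_0 + π_1 + π_2 + π_3 + π_4 = 1
Solving the linear system gives exactly π = [962/4401, 802/4401, 2441/8802, 1/9, 1855/8802].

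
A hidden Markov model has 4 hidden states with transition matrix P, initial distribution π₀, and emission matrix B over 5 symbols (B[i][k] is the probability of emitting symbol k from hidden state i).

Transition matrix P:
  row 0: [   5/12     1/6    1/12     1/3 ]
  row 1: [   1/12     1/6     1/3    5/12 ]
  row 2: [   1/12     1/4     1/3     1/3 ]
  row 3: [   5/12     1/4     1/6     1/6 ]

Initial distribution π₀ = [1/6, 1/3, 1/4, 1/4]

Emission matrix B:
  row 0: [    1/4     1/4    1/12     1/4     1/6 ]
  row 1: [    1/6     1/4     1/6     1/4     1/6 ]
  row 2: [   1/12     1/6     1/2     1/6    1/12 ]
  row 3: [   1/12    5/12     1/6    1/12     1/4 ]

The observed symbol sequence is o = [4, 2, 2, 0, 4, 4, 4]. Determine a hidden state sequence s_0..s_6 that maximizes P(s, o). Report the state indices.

t=0: δ = [2.778e-02, 5.556e-02, 2.083e-02, 6.250e-02]  (obs o_0=4)
t=1: δ = [2.170e-03, 2.604e-03, 9.259e-03, 3.858e-03]  ψ = [3, 3, 1, 1]  (obs o_1=2)
t=2: δ = [1.340e-04, 3.858e-04, 1.543e-03, 5.144e-04]  ψ = [3, 2, 2, 2]  (obs o_2=2)
t=3: δ = [5.358e-05, 6.430e-05, 4.287e-05, 4.287e-05]  ψ = [3, 2, 2, 2]  (obs o_3=0)
t=4: δ = [3.721e-06, 1.786e-06, 1.786e-06, 6.698e-06]  ψ = [0, 1, 1, 1]  (obs o_4=4)
t=5: δ = [4.651e-07, 2.791e-07, 9.303e-08, 3.101e-07]  ψ = [3, 3, 3, 0]  (obs o_5=4)
t=6: δ = [3.230e-08, 1.292e-08, 7.752e-09, 3.876e-08]  ψ = [0, 0, 1, 0]  (obs o_6=4)
backtrack: best end state = 3; path = [1, 2, 2, 1, 3, 0, 3]

path = [1, 2, 2, 1, 3, 0, 3]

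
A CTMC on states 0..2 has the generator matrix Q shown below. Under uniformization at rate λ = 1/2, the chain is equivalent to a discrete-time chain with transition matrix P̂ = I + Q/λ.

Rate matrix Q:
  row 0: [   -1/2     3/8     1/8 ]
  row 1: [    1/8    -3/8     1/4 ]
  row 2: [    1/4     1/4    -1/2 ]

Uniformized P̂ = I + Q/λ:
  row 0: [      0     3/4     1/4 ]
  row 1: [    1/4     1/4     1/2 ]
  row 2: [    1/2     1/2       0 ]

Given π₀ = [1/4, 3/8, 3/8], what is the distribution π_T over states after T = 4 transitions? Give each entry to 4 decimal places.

π = [0.2554, 0.4546, 0.2900]

t=0: π = [0.2500, 0.3750, 0.3750]
t=1: π = [0.2813, 0.4688, 0.2500]
t=2: π = [0.2422, 0.4531, 0.3047]
t=3: π = [0.2656, 0.4473, 0.2871]
t=4: π = [0.2554, 0.4546, 0.2900]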